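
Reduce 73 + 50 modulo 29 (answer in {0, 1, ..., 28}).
7

Reduce the summands first: 73 ≡ 15, 50 ≡ 21 (mod 29), so 73 + 50 ≡ 15 + 21 (mod 29). 15 + 21 = 36; 36 = 1·29 + 7, so (73 + 50) mod 29 = 7.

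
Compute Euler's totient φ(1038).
φ(1038) = 344

φ is multiplicative, with φ(p^e) = p^e − p^(e−1). Factorise 1038 = 2 · 3 · 173. Then
  φ(1038) = (2 − 1) · (3 − 1) · (173 − 1) = 1 · 2 · 172 = 344.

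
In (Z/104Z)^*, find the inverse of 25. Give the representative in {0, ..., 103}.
Apply the extended Euclidean algorithm to (104, 25), tracking rows (r, s, t) with s·104 + t·25 = r. Each division r_prev = q·r_cur + r_new produces the new row as (previous row) − q·(current row):
  row A: (104, 1, 0)   [1·104 + 0·25 = 104]
  row B: (25, 0, 1)   [0·104 + 1·25 = 25]
  104 = 4·25 + 4   → row C = row A − 4·row B = (4, 1, −4)   [check: 1·104 − 4·25 = 4]
  25 = 6·4 + 1   → row D = row B − 6·row C = (1, −6, 25)   [check: −6·104 + 25·25 = 1]
  4 = 4·1 + 0   → remainder 0, stop. gcd = 1 (last nonzero row D).
The gcd is 1, so 25 is invertible mod 104. The last nonzero row gives −6·104 + 25·25 = 1, so t = 25. So 25^(−1) ≡ 25 (mod 104). Verify: 25 · 25 = 625 ≡ 1 (mod 104). ✓

Final answer: 25^(−1) ≡ 25 (mod 104)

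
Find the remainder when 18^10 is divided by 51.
18

Use repeated squaring. Binary(10) = 1010. Walk through the bits of the exponent 10 left-to-right: at each bit after the leading one, square the running value, then multiply by 18 if the bit is 1 (always reducing mod 51):
  bit 1 = 1 (leading): start with 18.
  bit 2 = 0: square 18^2 = 324 ≡ 18 (mod 51).
  bit 3 = 1: square 18^2 = 324 ≡ 18; bit is 1, so multiply 18·18 = 324 ≡ 18 (mod 51).
  bit 4 = 0: square 18^2 = 324 ≡ 18 (mod 51).
Final value: 18^10 ≡ 18 (mod 51).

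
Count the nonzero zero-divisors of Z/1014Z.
In Z/1014Z each nonzero element is either a unit (gcd with 1014 is 1) or a zero-divisor (gcd > 1). The number of units is φ(1014): factorise 1014 = 2 · 3 · 13^2, so φ(1014) = (2 − 1) · (3 − 1) · (13^2 − 13^1) = 1 · 2 · 156 = 312. The nonzero elements number 1014 − 1 = 1013. Hence the nonzero zero-divisors number 1013 − 312 = 701.

Final answer: Z/1014Z has 701 nonzero zero-divisors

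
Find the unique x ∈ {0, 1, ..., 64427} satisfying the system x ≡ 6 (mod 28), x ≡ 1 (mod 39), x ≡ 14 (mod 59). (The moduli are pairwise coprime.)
x ≡ 30694 (mod 64428); the representative in [0, 64428) is 30694

The moduli 28, 39, 59 are pairwise coprime, so by the CRT there is a unique solution mod 28·39·59 = 64428.
Solve by successive substitution. Start with x ≡ 6 (mod 28).
  Combine with x ≡ 1 (mod 39): write x = 6 + 28·t and require 6 + 28·t ≡ 1 (mod 39), i.e. 28·t ≡ 1 − 6 ≡ 34 (mod 39). Since 28^(−1) ≡ 7 (mod 39), t ≡ 7·34 ≡ 4 (mod 39). So x ≡ 6 + 28·4 = 118 (mod 1092).
  Combine with x ≡ 14 (mod 59): write x = 118 + 1092·t and require 118 + 1092·t ≡ 14 (mod 59), i.e. 1092·t ≡ 14 − 118 ≡ 14 (mod 59). Since 1092^(−1) ≡ 2 (mod 59) (1092 ≡ 30 (mod 59)), t ≡ 2·14 ≡ 28 (mod 59). So x ≡ 118 + 1092·28 = 30694 (mod 64428).
Unique solution in [0, 64428): x = 30694.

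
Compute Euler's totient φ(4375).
φ(4375) = 3000

φ is multiplicative, with φ(p^e) = p^e − p^(e−1). Factorise 4375 = 5^4 · 7. Then
  φ(4375) = (5^4 − 5^3) · (7 − 1) = 500 · 6 = 3000.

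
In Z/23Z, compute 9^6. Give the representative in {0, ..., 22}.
Use repeated squaring. Binary(6) = 110. Walk through the bits of the exponent 6 left-to-right: at each bit after the leading one, square the running value, then multiply by 9 if the bit is 1 (always reducing mod 23):
  bit 1 = 1 (leading): start with 9.
  bit 2 = 1: square 9^2 = 81 ≡ 12; bit is 1, so multiply 12·9 = 108 ≡ 16 (mod 23).
  bit 3 = 0: square 16^2 = 256 ≡ 3 (mod 23).
Final value: 9^6 ≡ 3 (mod 23).

Final answer: 3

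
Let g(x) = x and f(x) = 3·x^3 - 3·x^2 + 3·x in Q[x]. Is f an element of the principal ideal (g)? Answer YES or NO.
YES

In Q[x] the ideal (g) consists of all multiples of g, so f ∈ (g) iff g | f, i.e. iff the remainder of f on division by g is 0. Divide f by g (g is monic, so eliminate the leading term of the running remainder at each step):
  leading term 3·x^3: subtract (3·x^2)·g(x) = 3·x^3, leaving -3·x^2 + 3·x
  leading term -3·x^2: subtract (-3·x)·g(x) = -3·x^2, leaving 3·x
  leading term 3·x: subtract (3)·g(x) = 3·x, leaving 0
The remainder is 0, so f(x) = g(x) · h(x) with h(x) = 3·x^2 - 3·x + 3. Hence g | f, i.e. f ∈ (g).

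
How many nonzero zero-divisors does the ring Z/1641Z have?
Z/1641Z has 548 nonzero zero-divisors

In Z/1641Z each nonzero element is either a unit (gcd with 1641 is 1) or a zero-divisor (gcd > 1). The number of units is φ(1641): factorise 1641 = 3 · 547, so φ(1641) = (3 − 1) · (547 − 1) = 2 · 546 = 1092. The nonzero elements number 1641 − 1 = 1640. Hence the nonzero zero-divisors number 1640 − 1092 = 548.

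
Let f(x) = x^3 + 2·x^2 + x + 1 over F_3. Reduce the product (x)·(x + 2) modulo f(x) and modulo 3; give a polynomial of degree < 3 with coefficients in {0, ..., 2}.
a · b ≡ x^2 + 2·x (mod f(x))

Multiply as integer polynomials: a · b = x^2 + 2·x. Reducing coefficients mod 3: a · b ≡ x^2 + 2·x. This already has degree < 3, so no reduction by f is needed. Hence a · b ≡ x^2 + 2·x in F_3[x]/(f).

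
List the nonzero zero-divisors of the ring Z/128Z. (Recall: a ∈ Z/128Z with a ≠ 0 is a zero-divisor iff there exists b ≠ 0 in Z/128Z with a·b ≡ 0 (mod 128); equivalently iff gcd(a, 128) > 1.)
nonzero zero-divisors of Z/128Z = {2, 4, 6, 8, 10, 12, 14, 16, 18, 20, 22, 24, 26, 28, 30, 32, 34, 36, 38, 40, 42, 44, 46, 48, 50, 52, 54, 56, 58, 60, 62, 64, 66, 68, 70, 72, 74, 76, 78, 80, 82, 84, 86, 88, 90, 92, 94, 96, 98, 100, 102, 104, 106, 108, 110, 112, 114, 116, 118, 120, 122, 124, 126}

An element a ∈ Z/128Z (with a ≠ 0) is a zero-divisor iff gcd(a, 128) > 1 (because a is a unit precisely when gcd(a, n) = 1, and in Z/nZ every nonzero, non-unit element is a zero-divisor). Scan a = 1, ..., 127 and keep those with gcd(a, 128) > 1:
  gcd(2, 128) = 2, gcd(4, 128) = 4, gcd(6, 128) = 2, gcd(8, 128) = 8, gcd(10, 128) = 2, gcd(12, 128) = 4, gcd(14, 128) = 2, gcd(16, 128) = 16, gcd(18, 128) = 2, gcd(20, 128) = 4, gcd(22, 128) = 2, gcd(24, 128) = 8, gcd(26, 128) = 2, gcd(28, 128) = 4, gcd(30, 128) = 2, gcd(32, 128) = 32, gcd(34, 128) = 2, gcd(36, 128) = 4, gcd(38, 128) = 2, gcd(40, 128) = 8, gcd(42, 128) = 2, gcd(44, 128) = 4, gcd(46, 128) = 2, gcd(48, 128) = 16, gcd(50, 128) = 2, gcd(52, 128) = 4, gcd(54, 128) = 2, gcd(56, 128) = 8, gcd(58, 128) = 2, gcd(60, 128) = 4, gcd(62, 128) = 2, gcd(64, 128) = 64, gcd(66, 128) = 2, gcd(68, 128) = 4, gcd(70, 128) = 2, gcd(72, 128) = 8, gcd(74, 128) = 2, gcd(76, 128) = 4, gcd(78, 128) = 2, gcd(80, 128) = 16, gcd(82, 128) = 2, gcd(84, 128) = 4, gcd(86, 128) = 2, gcd(88, 128) = 8, gcd(90, 128) = 2, gcd(92, 128) = 4, gcd(94, 128) = 2, gcd(96, 128) = 32, gcd(98, 128) = 2, gcd(100, 128) = 4, gcd(102, 128) = 2, gcd(104, 128) = 8, gcd(106, 128) = 2, gcd(108, 128) = 4, gcd(110, 128) = 2, gcd(112, 128) = 16, gcd(114, 128) = 2, gcd(116, 128) = 4, gcd(118, 128) = 2, gcd(120, 128) = 8, gcd(122, 128) = 2, gcd(124, 128) = 4, gcd(126, 128) = 2.
All other a ∈ {1, ..., 127} have gcd(a, 128) = 1 and are units. So the nonzero zero-divisors are exactly the 63 values of a appearing in this scan.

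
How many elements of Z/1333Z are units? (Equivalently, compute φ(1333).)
Z/1333Z has φ(1333) = 1260 units

An element a ∈ Z/1333Z is a unit iff gcd(a, 1333) = 1, so the number of units is φ(1333). φ is multiplicative, with φ(p^e) = p^e − p^(e−1). Factorise 1333 = 31 · 43. Then
  φ(1333) = (31 − 1) · (43 − 1) = 30 · 42 = 1260.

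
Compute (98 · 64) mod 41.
Reduce the factors first: 98 ≡ 16, 64 ≡ 23 (mod 41), so 98 · 64 ≡ 16 · 23 (mod 41). 16 · 23 = 368. Dividing by 41: 368 = 8·41 + 40. So (98 · 64) mod 41 = 40.

Final answer: 40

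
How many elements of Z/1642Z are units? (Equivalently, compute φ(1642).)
An element a ∈ Z/1642Z is a unit iff gcd(a, 1642) = 1, so the number of units is φ(1642). φ is multiplicative, with φ(p^e) = p^e − p^(e−1). Factorise 1642 = 2 · 821. Then
  φ(1642) = (2 − 1) · (821 − 1) = 1 · 820 = 820.

Final answer: Z/1642Z has φ(1642) = 820 units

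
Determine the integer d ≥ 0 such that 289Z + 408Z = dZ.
In the PID Z, (a, b) is generated by gcd(a, b). Compute gcd(408, 289) with the extended Euclidean algorithm, tracking rows (r, s, t) with s·408 + t·289 = r:
  row A: (408, 1, 0)   [1·408 + 0·289 = 408]
  row B: (289, 0, 1)   [0·408 + 1·289 = 289]
  408 = 1·289 + 119   → row C = row A − 1·row B = (119, 1, −1)   [check: 1·408 − 1·289 = 119]
  289 = 2·119 + 51   → row D = row B − 2·row C = (51, −2, 3)   [check: −2·408 + 3·289 = 51]
  119 = 2·51 + 17   → row E = row C − 2·row D = (17, 5, −7)   [check: 5·408 − 7·289 = 17]
  51 = 3·17 + 0   → remainder 0, stop. gcd = 17 (last nonzero row E).
So gcd(289, 408) = 17, with Bézout identity 5·408 − 7·289 = 17. Containment (⊇): the Bézout identity exhibits 17 as an element of (289, 408), giving (17) ⊆ (289, 408). Containment (⊆): since 17 | 289 and 17 | 408 (289 = 17·17, 408 = 17·24), every Z-linear combination of 289 and 408 is divisible by 17, so (289, 408) ⊆ (17). Therefore (289, 408) = (17), d = 17.

Final answer: (289, 408) = (17); d = 17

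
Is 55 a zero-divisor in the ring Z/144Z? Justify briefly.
gcd(55, 144) = 1, so 55 is a unit in Z/144Z (it has a multiplicative inverse). A unit cannot be a zero-divisor: if 55·b ≡ 0 then multiplying both sides by 55^(−1) gives b ≡ 0. So 55 is not a zero-divisor.

Final answer: NO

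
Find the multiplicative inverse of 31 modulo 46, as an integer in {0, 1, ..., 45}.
31^(−1) ≡ 3 (mod 46)

Apply the extended Euclidean algorithm to (46, 31), tracking rows (r, s, t) with s·46 + t·31 = r. Each division r_prev = q·r_cur + r_new produces the new row as (previous row) − q·(current row):
  row A: (46, 1, 0)   [1·46 + 0·31 = 46]
  row B: (31, 0, 1)   [0·46 + 1·31 = 31]
  46 = 1·31 + 15   → row C = row A − 1·row B = (15, 1, −1)   [check: 1·46 − 1·31 = 15]
  31 = 2·15 + 1   → row D = row B − 2·row C = (1, −2, 3)   [check: −2·46 + 3·31 = 1]
  15 = 15·1 + 0   → remainder 0, stop. gcd = 1 (last nonzero row D).
The gcd is 1, so 31 is invertible mod 46. The last nonzero row gives −2·46 + 3·31 = 1, so t = 3. So 31^(−1) ≡ 3 (mod 46). Verify: 31 · 3 = 93 ≡ 1 (mod 46). ✓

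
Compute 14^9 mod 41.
Use repeated squaring. Binary(9) = 1001. Walk through the bits of the exponent 9 left-to-right: at each bit after the leading one, square the running value, then multiply by 14 if the bit is 1 (always reducing mod 41):
  bit 1 = 1 (leading): start with 14.
  bit 2 = 0: square 14^2 = 196 ≡ 32 (mod 41).
  bit 3 = 0: square 32^2 = 1024 ≡ 40 (mod 41).
  bit 4 = 1: square 40^2 = 1600 ≡ 1; bit is 1, so multiply 1·14 = 14 (mod 41).
Final value: 14^9 ≡ 14 (mod 41).

Final answer: 14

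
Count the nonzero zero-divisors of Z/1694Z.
In Z/1694Z each nonzero element is either a unit (gcd with 1694 is 1) or a zero-divisor (gcd > 1). The number of units is φ(1694): factorise 1694 = 2 · 7 · 11^2, so φ(1694) = (2 − 1) · (7 − 1) · (11^2 − 11^1) = 1 · 6 · 110 = 660. The nonzero elements number 1694 − 1 = 1693. Hence the nonzero zero-divisors number 1693 − 660 = 1033.

Final answer: Z/1694Z has 1033 nonzero zero-divisors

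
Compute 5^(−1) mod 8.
Apply the extended Euclidean algorithm to (8, 5), tracking rows (r, s, t) with s·8 + t·5 = r. Each division r_prev = q·r_cur + r_new produces the new row as (previous row) − q·(current row):
  row A: (8, 1, 0)   [1·8 + 0·5 = 8]
  row B: (5, 0, 1)   [0·8 + 1·5 = 5]
  8 = 1·5 + 3   → row C = row A − 1·row B = (3, 1, −1)   [check: 1·8 − 1·5 = 3]
  5 = 1·3 + 2   → row D = row B − 1·row C = (2, −1, 2)   [check: −1·8 + 2·5 = 2]
  3 = 1·2 + 1   → row E = row C − 1·row D = (1, 2, −3)   [check: 2·8 − 3·5 = 1]
  2 = 2·1 + 0   → remainder 0, stop. gcd = 1 (last nonzero row E).
The gcd is 1, so 5 is invertible mod 8. The last nonzero row gives 2·8 − 3·5 = 1, so t = −3. So 5^(−1) ≡ −3 ≡ 5 (mod 8). Verify: 5 · 5 = 25 ≡ 1 (mod 8). ✓

Final answer: 5^(−1) ≡ 5 (mod 8)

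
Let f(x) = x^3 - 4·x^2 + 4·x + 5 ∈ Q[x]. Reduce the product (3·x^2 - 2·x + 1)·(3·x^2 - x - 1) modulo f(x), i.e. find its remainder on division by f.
First multiply in Q[x] without reducing: a · b = 9·x^4 - 9·x^3 + 2·x^2 + x - 1. Now divide by f(x) = x^3 - 4·x^2 + 4·x + 5, eliminating the leading term at each step:
  leading term 9·x^4: subtract (9·x)·f(x) = 9·x^4 - 36·x^3 + 36·x^2 + 45·x, leaving 27·x^3 - 34·x^2 - 44·x - 1
  leading term 27·x^3: subtract (27)·f(x) = 27·x^3 - 108·x^2 + 108·x + 135, leaving 74·x^2 - 152·x - 136
The degree is now < 3, so this is the remainder. Hence a · b ≡ 74·x^2 - 152·x - 136 in Q[x]/(f).

Final answer: a · b ≡ 74·x^2 - 152·x - 136 (mod f(x))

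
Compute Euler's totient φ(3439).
φ is multiplicative, with φ(p^e) = p^e − p^(e−1). Factorise 3439 = 19 · 181. Then
  φ(3439) = (19 − 1) · (181 − 1) = 18 · 180 = 3240.

Final answer: φ(3439) = 3240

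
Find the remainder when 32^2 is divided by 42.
Use repeated squaring. Binary(2) = 10. Walk through the bits of the exponent 2 left-to-right: at each bit after the leading one, square the running value, then multiply by 32 if the bit is 1 (always reducing mod 42):
  bit 1 = 1 (leading): start with 32.
  bit 2 = 0: square 32^2 = 1024 ≡ 16 (mod 42).
Final value: 32^2 ≡ 16 (mod 42).

Final answer: 16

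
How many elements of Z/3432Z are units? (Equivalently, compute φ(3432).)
An element a ∈ Z/3432Z is a unit iff gcd(a, 3432) = 1, so the number of units is φ(3432). φ is multiplicative, with φ(p^e) = p^e − p^(e−1). Factorise 3432 = 2^3 · 3 · 11 · 13. Then
  φ(3432) = (2^3 − 2^2) · (3 − 1) · (11 − 1) · (13 − 1) = 4 · 2 · 10 · 12 = 960.

Final answer: Z/3432Z has φ(3432) = 960 units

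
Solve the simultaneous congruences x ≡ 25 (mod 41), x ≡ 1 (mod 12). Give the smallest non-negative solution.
The moduli 41, 12 are pairwise coprime, so by the CRT there is a unique solution mod 41·12 = 492.
Solve by successive substitution. Start with x ≡ 25 (mod 41).
  Combine with x ≡ 1 (mod 12): write x = 25 + 41·t and require 25 + 41·t ≡ 1 (mod 12), i.e. 41·t ≡ 1 − 25 ≡ 0 (mod 12). Since 41^(−1) ≡ 5 (mod 12) (41 ≡ 5 (mod 12)), t ≡ 5·0 ≡ 0 (mod 12). So x ≡ 25 + 41·0 = 25 (mod 492).
Unique solution in [0, 492): x = 25.

Final answer: x ≡ 25 (mod 492); the representative in [0, 492) is 25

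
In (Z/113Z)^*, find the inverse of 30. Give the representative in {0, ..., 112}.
30^(−1) ≡ 49 (mod 113)

Apply the extended Euclidean algorithm to (113, 30), tracking rows (r, s, t) with s·113 + t·30 = r. Each division r_prev = q·r_cur + r_new produces the new row as (previous row) − q·(current row):
  row A: (113, 1, 0)   [1·113 + 0·30 = 113]
  row B: (30, 0, 1)   [0·113 + 1·30 = 30]
  113 = 3·30 + 23   → row C = row A − 3·row B = (23, 1, −3)   [check: 1·113 − 3·30 = 23]
  30 = 1·23 + 7   → row D = row B − 1·row C = (7, −1, 4)   [check: −1·113 + 4·30 = 7]
  23 = 3·7 + 2   → row E = row C − 3·row D = (2, 4, −15)   [check: 4·113 − 15·30 = 2]
  7 = 3·2 + 1   → row F = row D − 3·row E = (1, −13, 49)   [check: −13·113 + 49·30 = 1]
  2 = 2·1 + 0   → remainder 0, stop. gcd = 1 (last nonzero row F).
The gcd is 1, so 30 is invertible mod 113. The last nonzero row gives −13·113 + 49·30 = 1, so t = 49. So 30^(−1) ≡ 49 (mod 113). Verify: 30 · 49 = 1470 ≡ 1 (mod 113). ✓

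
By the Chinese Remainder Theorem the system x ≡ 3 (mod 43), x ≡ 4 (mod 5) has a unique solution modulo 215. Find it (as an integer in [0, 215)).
The moduli 43, 5 are pairwise coprime, so by the CRT there is a unique solution mod 43·5 = 215.
Solve by successive substitution. Start with x ≡ 3 (mod 43).
  Combine with x ≡ 4 (mod 5): write x = 3 + 43·t and require 3 + 43·t ≡ 4 (mod 5), i.e. 43·t ≡ 4 − 3 ≡ 1 (mod 5). Since 43^(−1) ≡ 2 (mod 5) (43 ≡ 3 (mod 5)), t ≡ 2·1 ≡ 2 (mod 5). So x ≡ 3 + 43·2 = 89 (mod 215).
Unique solution in [0, 215): x = 89.

Final answer: x ≡ 89 (mod 215); the representative in [0, 215) is 89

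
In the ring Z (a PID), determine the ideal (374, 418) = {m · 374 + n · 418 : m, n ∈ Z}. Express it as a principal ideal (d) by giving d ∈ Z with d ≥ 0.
In the PID Z, (a, b) is generated by gcd(a, b). Compute gcd(418, 374) with the extended Euclidean algorithm, tracking rows (r, s, t) with s·418 + t·374 = r:
  row A: (418, 1, 0)   [1·418 + 0·374 = 418]
  row B: (374, 0, 1)   [0·418 + 1·374 = 374]
  418 = 1·374 + 44   → row C = row A − 1·row B = (44, 1, −1)   [check: 1·418 − 1·374 = 44]
  374 = 8·44 + 22   → row D = row B − 8·row C = (22, −8, 9)   [check: −8·418 + 9·374 = 22]
  44 = 2·22 + 0   → remainder 0, stop. gcd = 22 (last nonzero row D).
So gcd(374, 418) = 22, with Bézout identity −8·418 + 9·374 = 22. Containment (⊇): the Bézout identity exhibits 22 as an element of (374, 418), giving (22) ⊆ (374, 418). Containment (⊆): since 22 | 374 and 22 | 418 (374 = 22·17, 418 = 22·19), every Z-linear combination of 374 and 418 is divisible by 22, so (374, 418) ⊆ (22). Therefore (374, 418) = (22), d = 22.

Final answer: (374, 418) = (22); d = 22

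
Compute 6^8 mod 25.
Use repeated squaring. Binary(8) = 1000. Walk through the bits of the exponent 8 left-to-right: at each bit after the leading one, square the running value, then multiply by 6 if the bit is 1 (always reducing mod 25):
  bit 1 = 1 (leading): start with 6.
  bit 2 = 0: square 6^2 = 36 ≡ 11 (mod 25).
  bit 3 = 0: square 11^2 = 121 ≡ 21 (mod 25).
  bit 4 = 0: square 21^2 = 441 ≡ 16 (mod 25).
Final value: 6^8 ≡ 16 (mod 25).

Final answer: 16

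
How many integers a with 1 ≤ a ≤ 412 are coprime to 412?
204

The number of a ∈ {1, ..., 412} with gcd(a, 412) = 1 is by definition Euler's totient φ(412). φ is multiplicative, with φ(p^e) = p^e − p^(e−1). Factorise 412 = 2^2 · 103. Then
  φ(412) = (2^2 − 2^1) · (103 − 1) = 2 · 102 = 204.
So there are 204 such integers.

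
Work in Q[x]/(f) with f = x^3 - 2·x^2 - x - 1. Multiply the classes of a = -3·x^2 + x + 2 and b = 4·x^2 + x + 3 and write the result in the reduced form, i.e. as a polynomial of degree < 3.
a · b ≡ -58·x^2 - 30·x - 17 (mod f(x))

First multiply in Q[x] without reducing: a · b = -12·x^4 + x^3 + 5·x + 6. Now divide by f(x) = x^3 - 2·x^2 - x - 1, eliminating the leading term at each step:
  leading term -12·x^4: subtract (-12·x)·f(x) = -12·x^4 + 24·x^3 + 12·x^2 + 12·x, leaving -23·x^3 - 12·x^2 - 7·x + 6
  leading term -23·x^3: subtract (-23)·f(x) = -23·x^3 + 46·x^2 + 23·x + 23, leaving -58·x^2 - 30·x - 17
The degree is now < 3, so this is the remainder. Hence a · b ≡ -58·x^2 - 30·x - 17 in Q[x]/(f).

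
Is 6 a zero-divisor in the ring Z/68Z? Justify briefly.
gcd(6, 68) = 2 > 1, so 6 is not a unit in Z/68Z. In Z/nZ every nonzero non-unit is a zero-divisor: explicitly, take b = 68/gcd = 34 ≠ 0 (mod 68); then 6·34 = 204 = 3·68, i.e. 6·34 ≡ 0 (mod 68). So 6 is a zero-divisor.

Final answer: YES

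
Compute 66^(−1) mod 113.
66^(−1) ≡ 12 (mod 113)

Apply the extended Euclidean algorithm to (113, 66), tracking rows (r, s, t) with s·113 + t·66 = r. Each division r_prev = q·r_cur + r_new produces the new row as (previous row) − q·(current row):
  row A: (113, 1, 0)   [1·113 + 0·66 = 113]
  row B: (66, 0, 1)   [0·113 + 1·66 = 66]
  113 = 1·66 + 47   → row C = row A − 1·row B = (47, 1, −1)   [check: 1·113 − 1·66 = 47]
  66 = 1·47 + 19   → row D = row B − 1·row C = (19, −1, 2)   [check: −1·113 + 2·66 = 19]
  47 = 2·19 + 9   → row E = row C − 2·row D = (9, 3, −5)   [check: 3·113 − 5·66 = 9]
  19 = 2·9 + 1   → row F = row D − 2·row E = (1, −7, 12)   [check: −7·113 + 12·66 = 1]
  9 = 9·1 + 0   → remainder 0, stop. gcd = 1 (last nonzero row F).
The gcd is 1, so 66 is invertible mod 113. The last nonzero row gives −7·113 + 12·66 = 1, so t = 12. So 66^(−1) ≡ 12 (mod 113). Verify: 66 · 12 = 792 ≡ 1 (mod 113). ✓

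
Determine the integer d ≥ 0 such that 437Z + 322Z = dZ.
(437, 322) = (23); d = 23

In the PID Z, (a, b) is generated by gcd(a, b). Compute gcd(437, 322) with the extended Euclidean algorithm, tracking rows (r, s, t) with s·437 + t·322 = r:
  row A: (437, 1, 0)   [1·437 + 0·322 = 437]
  row B: (322, 0, 1)   [0·437 + 1·322 = 322]
  437 = 1·322 + 115   → row C = row A − 1·row B = (115, 1, −1)   [check: 1·437 − 1·322 = 115]
  322 = 2·115 + 92   → row D = row B − 2·row C = (92, −2, 3)   [check: −2·437 + 3·322 = 92]
  115 = 1·92 + 23   → row E = row C − 1·row D = (23, 3, −4)   [check: 3·437 − 4·322 = 23]
  92 = 4·23 + 0   → remainder 0, stop. gcd = 23 (last nonzero row E).
So gcd(437, 322) = 23, with Bézout identity 3·437 − 4·322 = 23. Containment (⊇): the Bézout identity exhibits 23 as an element of (437, 322), giving (23) ⊆ (437, 322). Containment (⊆): since 23 | 437 and 23 | 322 (437 = 23·19, 322 = 23·14), every Z-linear combination of 437 and 322 is divisible by 23, so (437, 322) ⊆ (23). Therefore (437, 322) = (23), d = 23.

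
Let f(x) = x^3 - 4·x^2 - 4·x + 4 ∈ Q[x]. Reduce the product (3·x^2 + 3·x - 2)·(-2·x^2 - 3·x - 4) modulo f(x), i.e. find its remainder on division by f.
a · b ≡ -197·x^2 - 138·x + 164 (mod f(x))

First multiply in Q[x] without reducing: a · b = -6·x^4 - 15·x^3 - 17·x^2 - 6·x + 8. Now divide by f(x) = x^3 - 4·x^2 - 4·x + 4, eliminating the leading term at each step:
  leading term -6·x^4: subtract (-6·x)·f(x) = -6·x^4 + 24·x^3 + 24·x^2 - 24·x, leaving -39·x^3 - 41·x^2 + 18·x + 8
  leading term -39·x^3: subtract (-39)·f(x) = -39·x^3 + 156·x^2 + 156·x - 156, leaving -197·x^2 - 138·x + 164
The degree is now < 3, so this is the remainder. Hence a · b ≡ -197·x^2 - 138·x + 164 in Q[x]/(f).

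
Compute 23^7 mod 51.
14

Use repeated squaring. Binary(7) = 111. Walk through the bits of the exponent 7 left-to-right: at each bit after the leading one, square the running value, then multiply by 23 if the bit is 1 (always reducing mod 51):
  bit 1 = 1 (leading): start with 23.
  bit 2 = 1: square 23^2 = 529 ≡ 19; bit is 1, so multiply 19·23 = 437 ≡ 29 (mod 51).
  bit 3 = 1: square 29^2 = 841 ≡ 25; bit is 1, so multiply 25·23 = 575 ≡ 14 (mod 51).
Final value: 23^7 ≡ 14 (mod 51).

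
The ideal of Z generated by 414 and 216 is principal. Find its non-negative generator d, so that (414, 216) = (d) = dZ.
(414, 216) = (18); d = 18

In the PID Z, (a, b) is generated by gcd(a, b). Compute gcd(414, 216) with the extended Euclidean algorithm, tracking rows (r, s, t) with s·414 + t·216 = r:
  row A: (414, 1, 0)   [1·414 + 0·216 = 414]
  row B: (216, 0, 1)   [0·414 + 1·216 = 216]
  414 = 1·216 + 198   → row C = row A − 1·row B = (198, 1, −1)   [check: 1·414 − 1·216 = 198]
  216 = 1·198 + 18   → row D = row B − 1·row C = (18, −1, 2)   [check: −1·414 + 2·216 = 18]
  198 = 11·18 + 0   → remainder 0, stop. gcd = 18 (last nonzero row D).
So gcd(414, 216) = 18, with Bézout identity −1·414 + 2·216 = 18. Containment (⊇): the Bézout identity exhibits 18 as an element of (414, 216), giving (18) ⊆ (414, 216). Containment (⊆): since 18 | 414 and 18 | 216 (414 = 18·23, 216 = 18·12), every Z-linear combination of 414 and 216 is divisible by 18, so (414, 216) ⊆ (18). Therefore (414, 216) = (18), d = 18.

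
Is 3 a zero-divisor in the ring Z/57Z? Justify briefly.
YES

gcd(3, 57) = 3 > 1, so 3 is not a unit in Z/57Z. In Z/nZ every nonzero non-unit is a zero-divisor: explicitly, take b = 57/gcd = 19 ≠ 0 (mod 57); then 3·19 = 57 = 1·57, i.e. 3·19 ≡ 0 (mod 57). So 3 is a zero-divisor.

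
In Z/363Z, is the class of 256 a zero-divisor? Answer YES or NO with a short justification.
gcd(256, 363) = 1, so 256 is a unit in Z/363Z (it has a multiplicative inverse). A unit cannot be a zero-divisor: if 256·b ≡ 0 then multiplying both sides by 256^(−1) gives b ≡ 0. So 256 is not a zero-divisor.

Final answer: NO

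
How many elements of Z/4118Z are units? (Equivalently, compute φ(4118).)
An element a ∈ Z/4118Z is a unit iff gcd(a, 4118) = 1, so the number of units is φ(4118). φ is multiplicative, with φ(p^e) = p^e − p^(e−1). Factorise 4118 = 2 · 29 · 71. Then
  φ(4118) = (2 − 1) · (29 − 1) · (71 − 1) = 1 · 28 · 70 = 1960.

Final answer: Z/4118Z has φ(4118) = 1960 units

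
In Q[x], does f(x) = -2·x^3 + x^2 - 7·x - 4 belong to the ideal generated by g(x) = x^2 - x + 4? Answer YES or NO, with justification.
YES

In Q[x] the ideal (g) consists of all multiples of g, so f ∈ (g) iff g | f, i.e. iff the remainder of f on division by g is 0. Divide f by g (g is monic, so eliminate the leading term of the running remainder at each step):
  leading term -2·x^3: subtract (-2·x)·g(x) = -2·x^3 + 2·x^2 - 8·x, leaving -x^2 + x - 4
  leading term -x^2: subtract (-1)·g(x) = -x^2 + x - 4, leaving 0
The remainder is 0, so f(x) = g(x) · h(x) with h(x) = -2·x - 1. Hence g | f, i.e. f ∈ (g).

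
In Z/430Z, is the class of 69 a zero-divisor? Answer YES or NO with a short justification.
NO

gcd(69, 430) = 1, so 69 is a unit in Z/430Z (it has a multiplicative inverse). A unit cannot be a zero-divisor: if 69·b ≡ 0 then multiplying both sides by 69^(−1) gives b ≡ 0. So 69 is not a zero-divisor.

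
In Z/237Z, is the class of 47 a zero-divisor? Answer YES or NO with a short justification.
gcd(47, 237) = 1, so 47 is a unit in Z/237Z (it has a multiplicative inverse). A unit cannot be a zero-divisor: if 47·b ≡ 0 then multiplying both sides by 47^(−1) gives b ≡ 0. So 47 is not a zero-divisor.

Final answer: NO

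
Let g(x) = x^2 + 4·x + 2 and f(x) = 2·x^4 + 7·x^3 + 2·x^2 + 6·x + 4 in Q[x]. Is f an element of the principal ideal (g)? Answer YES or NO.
In Q[x] the ideal (g) consists of all multiples of g, so f ∈ (g) iff g | f, i.e. iff the remainder of f on division by g is 0. Divide f by g (g is monic, so eliminate the leading term of the running remainder at each step):
  leading term 2·x^4: subtract (2·x^2)·g(x) = 2·x^4 + 8·x^3 + 4·x^2, leaving -x^3 - 2·x^2 + 6·x + 4
  leading term -x^3: subtract (-x)·g(x) = -x^3 - 4·x^2 - 2·x, leaving 2·x^2 + 8·x + 4
  leading term 2·x^2: subtract (2)·g(x) = 2·x^2 + 8·x + 4, leaving 0
The remainder is 0, so f(x) = g(x) · h(x) with h(x) = 2·x^2 - x + 2. Hence g | f, i.e. f ∈ (g).

Final answer: YES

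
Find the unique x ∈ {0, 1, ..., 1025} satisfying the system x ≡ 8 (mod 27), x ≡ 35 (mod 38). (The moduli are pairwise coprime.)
x ≡ 35 (mod 1026); the representative in [0, 1026) is 35

The moduli 27, 38 are pairwise coprime, so by the CRT there is a unique solution mod 27·38 = 1026.
Solve by successive substitution. Start with x ≡ 8 (mod 27).
  Combine with x ≡ 35 (mod 38): write x = 8 + 27·t and require 8 + 27·t ≡ 35 (mod 38), i.e. 27·t ≡ 35 − 8 ≡ 27 (mod 38). Since 27^(−1) ≡ 31 (mod 38), t ≡ 31·27 ≡ 1 (mod 38). So x ≡ 8 + 27·1 = 35 (mod 1026).
Unique solution in [0, 1026): x = 35.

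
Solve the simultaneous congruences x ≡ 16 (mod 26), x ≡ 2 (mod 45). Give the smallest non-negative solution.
x ≡ 1082 (mod 1170); the representative in [0, 1170) is 1082

The moduli 26, 45 are pairwise coprime, so by the CRT there is a unique solution mod 26·45 = 1170.
Solve by successive substitution. Start with x ≡ 16 (mod 26).
  Combine with x ≡ 2 (mod 45): write x = 16 + 26·t and require 16 + 26·t ≡ 2 (mod 45), i.e. 26·t ≡ 2 − 16 ≡ 31 (mod 45). Since 26^(−1) ≡ 26 (mod 45), t ≡ 26·31 ≡ 41 (mod 45). So x ≡ 16 + 26·41 = 1082 (mod 1170).
Unique solution in [0, 1170): x = 1082.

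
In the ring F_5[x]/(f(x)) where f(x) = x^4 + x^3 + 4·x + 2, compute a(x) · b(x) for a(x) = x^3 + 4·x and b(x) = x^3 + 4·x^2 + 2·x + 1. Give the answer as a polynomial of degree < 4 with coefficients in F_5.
a · b ≡ 4·x^2 + x + 4 (mod f(x))

Multiply as integer polynomials: a · b = x^6 + 4·x^5 + 6·x^4 + 17·x^3 + 8·x^2 + 4·x. Reducing coefficients mod 5: a · b ≡ x^6 + 4·x^5 + x^4 + 2·x^3 + 3·x^2 + 4·x. Now divide by f(x) = x^4 + x^3 + 4·x + 2 in F_5[x], eliminating the leading term at each step:
  leading term x^6: subtract (x^2)·f(x) = x^6 + x^5 + 4·x^3 + 2·x^2, leaving 3·x^5 + x^4 + 3·x^3 + x^2 + 4·x (coefficients mod 5)
  leading term 3·x^5: subtract (3·x)·f(x) = 3·x^5 + 3·x^4 + 2·x^2 + x, leaving 3·x^4 + 3·x^3 + 4·x^2 + 3·x (coefficients mod 5)
  leading term 3·x^4: subtract (3)·f(x) = 3·x^4 + 3·x^3 + 2·x + 1, leaving 4·x^2 + x + 4 (coefficients mod 5)
The degree is now < 4, so this is the remainder. Hence a · b ≡ 4·x^2 + x + 4 in F_5[x]/(f).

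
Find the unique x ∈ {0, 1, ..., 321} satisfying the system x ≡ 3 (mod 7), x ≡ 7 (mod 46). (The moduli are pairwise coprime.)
x ≡ 283 (mod 322); the representative in [0, 322) is 283

The moduli 7, 46 are pairwise coprime, so by the CRT there is a unique solution mod 7·46 = 322.
Solve by successive substitution. Start with x ≡ 3 (mod 7).
  Combine with x ≡ 7 (mod 46): write x = 3 + 7·t and require 3 + 7·t ≡ 7 (mod 46), i.e. 7·t ≡ 7 − 3 ≡ 4 (mod 46). Since 7^(−1) ≡ 33 (mod 46), t ≡ 33·4 ≡ 40 (mod 46). So x ≡ 3 + 7·40 = 283 (mod 322).
Unique solution in [0, 322): x = 283.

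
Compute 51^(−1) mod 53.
Apply the extended Euclidean algorithm to (53, 51), tracking rows (r, s, t) with s·53 + t·51 = r. Each division r_prev = q·r_cur + r_new produces the new row as (previous row) − q·(current row):
  row A: (53, 1, 0)   [1·53 + 0·51 = 53]
  row B: (51, 0, 1)   [0·53 + 1·51 = 51]
  53 = 1·51 + 2   → row C = row A − 1·row B = (2, 1, −1)   [check: 1·53 − 1·51 = 2]
  51 = 25·2 + 1   → row D = row B − 25·row C = (1, −25, 26)   [check: −25·53 + 26·51 = 1]
  2 = 2·1 + 0   → remainder 0, stop. gcd = 1 (last nonzero row D).
The gcd is 1, so 51 is invertible mod 53. The last nonzero row gives −25·53 + 26·51 = 1, so t = 26. So 51^(−1) ≡ 26 (mod 53). Verify: 51 · 26 = 1326 ≡ 1 (mod 53). ✓

Final answer: 51^(−1) ≡ 26 (mod 53)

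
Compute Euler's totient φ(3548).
φ(3548) = 1772

φ is multiplicative, with φ(p^e) = p^e − p^(e−1). Factorise 3548 = 2^2 · 887. Then
  φ(3548) = (2^2 − 2^1) · (887 − 1) = 2 · 886 = 1772.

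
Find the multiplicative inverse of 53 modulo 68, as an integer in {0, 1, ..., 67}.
Apply the extended Euclidean algorithm to (68, 53), tracking rows (r, s, t) with s·68 + t·53 = r. Each division r_prev = q·r_cur + r_new produces the new row as (previous row) − q·(current row):
  row A: (68, 1, 0)   [1·68 + 0·53 = 68]
  row B: (53, 0, 1)   [0·68 + 1·53 = 53]
  68 = 1·53 + 15   → row C = row A − 1·row B = (15, 1, −1)   [check: 1·68 − 1·53 = 15]
  53 = 3·15 + 8   → row D = row B − 3·row C = (8, −3, 4)   [check: −3·68 + 4·53 = 8]
  15 = 1·8 + 7   → row E = row C − 1·row D = (7, 4, −5)   [check: 4·68 − 5·53 = 7]
  8 = 1·7 + 1   → row F = row D − 1·row E = (1, −7, 9)   [check: −7·68 + 9·53 = 1]
  7 = 7·1 + 0   → remainder 0, stop. gcd = 1 (last nonzero row F).
The gcd is 1, so 53 is invertible mod 68. The last nonzero row gives −7·68 + 9·53 = 1, so t = 9. So 53^(−1) ≡ 9 (mod 68). Verify: 53 · 9 = 477 ≡ 1 (mod 68). ✓

Final answer: 53^(−1) ≡ 9 (mod 68)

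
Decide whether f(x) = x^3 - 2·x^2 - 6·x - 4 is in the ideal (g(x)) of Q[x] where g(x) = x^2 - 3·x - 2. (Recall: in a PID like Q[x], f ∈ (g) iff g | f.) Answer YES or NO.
In Q[x] the ideal (g) consists of all multiples of g, so f ∈ (g) iff g | f, i.e. iff the remainder of f on division by g is 0. Divide f by g (g is monic, so eliminate the leading term of the running remainder at each step):
  leading term x^3: subtract (x)·g(x) = x^3 - 3·x^2 - 2·x, leaving x^2 - 4·x - 4
  leading term x^2: subtract (1)·g(x) = x^2 - 3·x - 2, leaving -x - 2
The remainder r(x) = -x - 2 ≠ 0 (and deg r < deg g), so g ∤ f, i.e. f ∉ (g).

Final answer: NO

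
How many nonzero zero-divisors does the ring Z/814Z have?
Z/814Z has 453 nonzero zero-divisors

In Z/814Z each nonzero element is either a unit (gcd with 814 is 1) or a zero-divisor (gcd > 1). The number of units is φ(814): factorise 814 = 2 · 11 · 37, so φ(814) = (2 − 1) · (11 − 1) · (37 − 1) = 1 · 10 · 36 = 360. The nonzero elements number 814 − 1 = 813. Hence the nonzero zero-divisors number 813 − 360 = 453.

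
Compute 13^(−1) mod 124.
Apply the extended Euclidean algorithm to (124, 13), tracking rows (r, s, t) with s·124 + t·13 = r. Each division r_prev = q·r_cur + r_new produces the new row as (previous row) − q·(current row):
  row A: (124, 1, 0)   [1·124 + 0·13 = 124]
  row B: (13, 0, 1)   [0·124 + 1·13 = 13]
  124 = 9·13 + 7   → row C = row A − 9·row B = (7, 1, −9)   [check: 1·124 − 9·13 = 7]
  13 = 1·7 + 6   → row D = row B − 1·row C = (6, −1, 10)   [check: −1·124 + 10·13 = 6]
  7 = 1·6 + 1   → row E = row C − 1·row D = (1, 2, −19)   [check: 2·124 − 19·13 = 1]
  6 = 6·1 + 0   → remainder 0, stop. gcd = 1 (last nonzero row E).
The gcd is 1, so 13 is invertible mod 124. The last nonzero row gives 2·124 − 19·13 = 1, so t = −19. So 13^(−1) ≡ −19 ≡ 105 (mod 124). Verify: 13 · 105 = 1365 ≡ 1 (mod 124). ✓

Final answer: 13^(−1) ≡ 105 (mod 124)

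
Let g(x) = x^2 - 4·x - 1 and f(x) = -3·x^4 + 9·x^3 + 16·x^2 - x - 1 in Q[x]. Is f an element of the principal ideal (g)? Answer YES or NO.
YES

In Q[x] the ideal (g) consists of all multiples of g, so f ∈ (g) iff g | f, i.e. iff the remainder of f on division by g is 0. Divide f by g (g is monic, so eliminate the leading term of the running remainder at each step):
  leading term -3·x^4: subtract (-3·x^2)·g(x) = -3·x^4 + 12·x^3 + 3·x^2, leaving -3·x^3 + 13·x^2 - x - 1
  leading term -3·x^3: subtract (-3·x)·g(x) = -3·x^3 + 12·x^2 + 3·x, leaving x^2 - 4·x - 1
  leading term x^2: subtract (1)·g(x) = x^2 - 4·x - 1, leaving 0
The remainder is 0, so f(x) = g(x) · h(x) with h(x) = -3·x^2 - 3·x + 1. Hence g | f, i.e. f ∈ (g).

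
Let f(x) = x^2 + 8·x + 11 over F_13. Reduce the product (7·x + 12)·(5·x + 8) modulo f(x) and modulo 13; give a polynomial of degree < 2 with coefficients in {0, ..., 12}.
Multiply as integer polynomials: a · b = 35·x^2 + 116·x + 96. Reducing coefficients mod 13: a · b ≡ 9·x^2 + 12·x + 5. Now divide by f(x) = x^2 + 8·x + 11 in F_13[x], eliminating the leading term at each step:
  leading term 9·x^2: subtract (9)·f(x) = 9·x^2 + 7·x + 8, leaving 5·x + 10 (coefficients mod 13)
The degree is now < 2, so this is the remainder. Hence a · b ≡ 5·x + 10 in F_13[x]/(f).

Final answer: a · b ≡ 5·x + 10 (mod f(x))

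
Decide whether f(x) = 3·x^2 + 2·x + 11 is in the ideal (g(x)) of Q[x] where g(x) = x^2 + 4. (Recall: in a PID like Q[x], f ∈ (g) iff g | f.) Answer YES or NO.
NO

In Q[x] the ideal (g) consists of all multiples of g, so f ∈ (g) iff g | f, i.e. iff the remainder of f on division by g is 0. Divide f by g (g is monic, so eliminate the leading term of the running remainder at each step):
  leading term 3·x^2: subtract (3)·g(x) = 3·x^2 + 12, leaving 2·x - 1
The remainder r(x) = 2·x - 1 ≠ 0 (and deg r < deg g), so g ∤ f, i.e. f ∉ (g).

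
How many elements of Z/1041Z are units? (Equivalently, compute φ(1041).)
Z/1041Z has φ(1041) = 692 units

An element a ∈ Z/1041Z is a unit iff gcd(a, 1041) = 1, so the number of units is φ(1041). φ is multiplicative, with φ(p^e) = p^e − p^(e−1). Factorise 1041 = 3 · 347. Then
  φ(1041) = (3 − 1) · (347 − 1) = 2 · 346 = 692.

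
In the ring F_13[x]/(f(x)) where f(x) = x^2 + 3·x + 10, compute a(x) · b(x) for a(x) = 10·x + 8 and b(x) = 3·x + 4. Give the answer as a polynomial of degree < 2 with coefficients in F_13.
Multiply as integer polynomials: a · b = 30·x^2 + 64·x + 32. Reducing coefficients mod 13: a · b ≡ 4·x^2 + 12·x + 6. Now divide by f(x) = x^2 + 3·x + 10 in F_13[x], eliminating the leading term at each step:
  leading term 4·x^2: subtract (4)·f(x) = 4·x^2 + 12·x + 1, leaving 5 (coefficients mod 13)
The degree is now < 2, so this is the remainder. Hence a · b ≡ 5 in F_13[x]/(f).

Final answer: a · b ≡ 5 (mod f(x))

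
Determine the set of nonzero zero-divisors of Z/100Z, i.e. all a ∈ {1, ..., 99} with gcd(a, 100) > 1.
nonzero zero-divisors of Z/100Z = {2, 4, 5, 6, 8, 10, 12, 14, 15, 16, 18, 20, 22, 24, 25, 26, 28, 30, 32, 34, 35, 36, 38, 40, 42, 44, 45, 46, 48, 50, 52, 54, 55, 56, 58, 60, 62, 64, 65, 66, 68, 70, 72, 74, 75, 76, 78, 80, 82, 84, 85, 86, 88, 90, 92, 94, 95, 96, 98}

An element a ∈ Z/100Z (with a ≠ 0) is a zero-divisor iff gcd(a, 100) > 1 (because a is a unit precisely when gcd(a, n) = 1, and in Z/nZ every nonzero, non-unit element is a zero-divisor). Scan a = 1, ..., 99 and keep those with gcd(a, 100) > 1:
  gcd(2, 100) = 2, gcd(4, 100) = 4, gcd(5, 100) = 5, gcd(6, 100) = 2, gcd(8, 100) = 4, gcd(10, 100) = 10, gcd(12, 100) = 4, gcd(14, 100) = 2, gcd(15, 100) = 5, gcd(16, 100) = 4, gcd(18, 100) = 2, gcd(20, 100) = 20, gcd(22, 100) = 2, gcd(24, 100) = 4, gcd(25, 100) = 25, gcd(26, 100) = 2, gcd(28, 100) = 4, gcd(30, 100) = 10, gcd(32, 100) = 4, gcd(34, 100) = 2, gcd(35, 100) = 5, gcd(36, 100) = 4, gcd(38, 100) = 2, gcd(40, 100) = 20, gcd(42, 100) = 2, gcd(44, 100) = 4, gcd(45, 100) = 5, gcd(46, 100) = 2, gcd(48, 100) = 4, gcd(50, 100) = 50, gcd(52, 100) = 4, gcd(54, 100) = 2, gcd(55, 100) = 5, gcd(56, 100) = 4, gcd(58, 100) = 2, gcd(60, 100) = 20, gcd(62, 100) = 2, gcd(64, 100) = 4, gcd(65, 100) = 5, gcd(66, 100) = 2, gcd(68, 100) = 4, gcd(70, 100) = 10, gcd(72, 100) = 4, gcd(74, 100) = 2, gcd(75, 100) = 25, gcd(76, 100) = 4, gcd(78, 100) = 2, gcd(80, 100) = 20, gcd(82, 100) = 2, gcd(84, 100) = 4, gcd(85, 100) = 5, gcd(86, 100) = 2, gcd(88, 100) = 4, gcd(90, 100) = 10, gcd(92, 100) = 4, gcd(94, 100) = 2, gcd(95, 100) = 5, gcd(96, 100) = 4, gcd(98, 100) = 2.
All other a ∈ {1, ..., 99} have gcd(a, 100) = 1 and are units. So the nonzero zero-divisors are exactly the 59 values of a appearing in this scan.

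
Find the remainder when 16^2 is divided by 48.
16

Use repeated squaring. Binary(2) = 10. Walk through the bits of the exponent 2 left-to-right: at each bit after the leading one, square the running value, then multiply by 16 if the bit is 1 (always reducing mod 48):
  bit 1 = 1 (leading): start with 16.
  bit 2 = 0: square 16^2 = 256 ≡ 16 (mod 48).
Final value: 16^2 ≡ 16 (mod 48).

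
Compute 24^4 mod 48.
Use repeated squaring. Binary(4) = 100. Walk through the bits of the exponent 4 left-to-right: at each bit after the leading one, square the running value, then multiply by 24 if the bit is 1 (always reducing mod 48):
  bit 1 = 1 (leading): start with 24.
  bit 2 = 0: square 24^2 = 576 ≡ 0 (mod 48).
  bit 3 = 0: square 0^2 = 0 (mod 48).
Final value: 24^4 ≡ 0 (mod 48).

Final answer: 0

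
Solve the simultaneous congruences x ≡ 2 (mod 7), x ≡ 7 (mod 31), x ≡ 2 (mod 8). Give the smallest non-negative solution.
x ≡ 1402 (mod 1736); the representative in [0, 1736) is 1402

The moduli 7, 31, 8 are pairwise coprime, so by the CRT there is a unique solution mod 7·31·8 = 1736.
Solve by successive substitution. Start with x ≡ 2 (mod 7).
  Combine with x ≡ 7 (mod 31): write x = 2 + 7·t and require 2 + 7·t ≡ 7 (mod 31), i.e. 7·t ≡ 7 − 2 ≡ 5 (mod 31). Since 7^(−1) ≡ 9 (mod 31), t ≡ 9·5 ≡ 14 (mod 31). So x ≡ 2 + 7·14 = 100 (mod 217).
  Combine with x ≡ 2 (mod 8): write x = 100 + 217·t and require 100 + 217·t ≡ 2 (mod 8), i.e. 217·t ≡ 2 − 100 ≡ 6 (mod 8). Since 217^(−1) ≡ 1 (mod 8) (217 ≡ 1 (mod 8)), t ≡ 1·6 ≡ 6 (mod 8). So x ≡ 100 + 217·6 = 1402 (mod 1736).
Unique solution in [0, 1736): x = 1402.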